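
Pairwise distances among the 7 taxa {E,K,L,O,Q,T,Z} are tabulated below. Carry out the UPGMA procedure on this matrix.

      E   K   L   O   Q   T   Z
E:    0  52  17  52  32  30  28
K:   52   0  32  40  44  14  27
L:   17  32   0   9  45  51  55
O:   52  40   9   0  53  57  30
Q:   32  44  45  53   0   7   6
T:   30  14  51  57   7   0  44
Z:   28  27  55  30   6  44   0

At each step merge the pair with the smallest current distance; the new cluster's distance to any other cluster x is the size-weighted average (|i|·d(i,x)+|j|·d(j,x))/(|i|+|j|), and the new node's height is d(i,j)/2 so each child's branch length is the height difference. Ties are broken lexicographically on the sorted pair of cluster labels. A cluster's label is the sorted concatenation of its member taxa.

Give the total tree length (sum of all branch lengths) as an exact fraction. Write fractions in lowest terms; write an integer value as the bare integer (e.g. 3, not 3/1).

897/10

iteration 1: select Q,Z (d=6); attach at lengths (3, 3); label the merged cluster QZ
  updated: d(E,QZ)=30, d(K,QZ)=71/2, d(L,QZ)=50, d(O,QZ)=83/2, d(QZ,T)=51/2
iteration 2: select L,O (d=9); attach at lengths (9/2, 9/2); label the merged cluster LO
  updated: d(E,LO)=69/2, d(K,LO)=36, d(LO,QZ)=183/4, d(LO,T)=54
iteration 3: select K,T (d=14); attach at lengths (7, 7); label the merged cluster KT
  updated: d(E,KT)=41, d(KT,LO)=45, d(KT,QZ)=61/2
iteration 4: select E,QZ (d=30); attach at lengths (15, 12); label the merged cluster EQZ
  updated: d(EQZ,KT)=34, d(EQZ,LO)=42
iteration 5: select EQZ,KT (d=34); attach at lengths (2, 10); label the merged cluster EKQTZ
  updated: d(EKQTZ,LO)=216/5
iteration 6: select EKQTZ,LO (d=216/5); attach at lengths (23/5, 171/10); label the merged cluster EKLOQTZ
final tree: (((E:15,(Q:3,Z:3):12):2,(K:7,T:7):10):23/5,(L:9/2,O:9/2):171/10)
total length: 897/10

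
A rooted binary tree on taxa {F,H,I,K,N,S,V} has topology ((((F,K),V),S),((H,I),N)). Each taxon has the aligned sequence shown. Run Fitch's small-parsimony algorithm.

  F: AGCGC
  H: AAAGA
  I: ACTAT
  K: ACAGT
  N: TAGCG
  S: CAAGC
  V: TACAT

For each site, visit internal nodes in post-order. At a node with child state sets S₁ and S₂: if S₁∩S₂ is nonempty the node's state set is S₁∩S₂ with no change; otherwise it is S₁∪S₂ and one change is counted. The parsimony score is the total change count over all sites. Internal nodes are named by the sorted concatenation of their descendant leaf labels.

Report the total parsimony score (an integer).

FK@0: {A} ∩ {A} = {A} (intersection, +0)
FKV@0: {A} ∪ {T} = {A,T} (union, +1)
FKSV@0: {A,T} ∪ {C} = {A,C,T} (union, +1)
HI@0: {A} ∩ {A} = {A} (intersection, +0)
HIN@0: {A} ∪ {T} = {A,T} (union, +1)
FHIKNSV@0: {A,C,T} ∩ {A,T} = {A,T} (intersection, +0)
FK@1: {G} ∪ {C} = {C,G} (union, +1)
FKV@1: {C,G} ∪ {A} = {A,C,G} (union, +1)
FKSV@1: {A,C,G} ∩ {A} = {A} (intersection, +0)
HI@1: {A} ∪ {C} = {A,C} (union, +1)
HIN@1: {A,C} ∩ {A} = {A} (intersection, +0)
FHIKNSV@1: {A} ∩ {A} = {A} (intersection, +0)
FK@2: {C} ∪ {A} = {A,C} (union, +1)
FKV@2: {A,C} ∩ {C} = {C} (intersection, +0)
FKSV@2: {C} ∪ {A} = {A,C} (union, +1)
HI@2: {A} ∪ {T} = {A,T} (union, +1)
HIN@2: {A,T} ∪ {G} = {A,G,T} (union, +1)
FHIKNSV@2: {A,C} ∩ {A,G,T} = {A} (intersection, +0)
FK@3: {G} ∩ {G} = {G} (intersection, +0)
FKV@3: {G} ∪ {A} = {A,G} (union, +1)
FKSV@3: {A,G} ∩ {G} = {G} (intersection, +0)
HI@3: {G} ∪ {A} = {A,G} (union, +1)
HIN@3: {A,G} ∪ {C} = {A,C,G} (union, +1)
FHIKNSV@3: {G} ∩ {A,C,G} = {G} (intersection, +0)
FK@4: {C} ∪ {T} = {C,T} (union, +1)
FKV@4: {C,T} ∩ {T} = {T} (intersection, +0)
FKSV@4: {T} ∪ {C} = {C,T} (union, +1)
HI@4: {A} ∪ {T} = {A,T} (union, +1)
HIN@4: {A,T} ∪ {G} = {A,G,T} (union, +1)
FHIKNSV@4: {C,T} ∩ {A,G,T} = {T} (intersection, +0)
per-site changes: [3, 3, 4, 3, 4]; total = 17

17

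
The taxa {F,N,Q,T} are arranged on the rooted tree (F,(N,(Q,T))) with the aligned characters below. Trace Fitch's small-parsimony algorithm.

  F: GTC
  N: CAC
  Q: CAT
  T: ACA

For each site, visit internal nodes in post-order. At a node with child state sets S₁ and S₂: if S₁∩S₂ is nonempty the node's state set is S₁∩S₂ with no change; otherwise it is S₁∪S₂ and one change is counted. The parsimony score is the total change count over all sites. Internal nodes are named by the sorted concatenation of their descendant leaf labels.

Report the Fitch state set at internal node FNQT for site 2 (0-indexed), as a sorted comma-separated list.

site 0, node QT: Q={C} ∪ T={A} → {A,C} (+1)
site 0, node NQT: N={C} ∩ QT={A,C} → {C} (+0)
site 0, node FNQT: F={G} ∪ NQT={C} → {C,G} (+1)
site 1, node QT: Q={A} ∪ T={C} → {A,C} (+1)
site 1, node NQT: N={A} ∩ QT={A,C} → {A} (+0)
site 1, node FNQT: F={T} ∪ NQT={A} → {A,T} (+1)
site 2, node QT: Q={T} ∪ T={A} → {A,T} (+1)
site 2, node NQT: N={C} ∪ QT={A,T} → {A,C,T} (+1)
site 2, node FNQT: F={C} ∩ NQT={A,C,T} → {C} (+0)
per-site changes: [2, 2, 2]; total = 6

C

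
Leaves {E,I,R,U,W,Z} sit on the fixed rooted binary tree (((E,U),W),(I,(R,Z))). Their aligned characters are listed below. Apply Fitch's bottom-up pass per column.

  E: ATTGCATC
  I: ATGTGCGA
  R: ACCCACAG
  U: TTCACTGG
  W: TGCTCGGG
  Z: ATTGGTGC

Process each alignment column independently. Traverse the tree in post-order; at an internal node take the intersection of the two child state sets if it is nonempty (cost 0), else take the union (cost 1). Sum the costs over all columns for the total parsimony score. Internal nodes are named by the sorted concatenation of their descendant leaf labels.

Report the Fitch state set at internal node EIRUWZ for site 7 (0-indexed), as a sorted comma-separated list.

site 0, node EU: E={A} ∪ U={T} → {A,T} (+1)
site 0, node EUW: EU={A,T} ∩ W={T} → {T} (+0)
site 0, node RZ: R={A} ∩ Z={A} → {A} (+0)
site 0, node IRZ: I={A} ∩ RZ={A} → {A} (+0)
site 0, node EIRUWZ: EUW={T} ∪ IRZ={A} → {A,T} (+1)
site 1, node EU: E={T} ∩ U={T} → {T} (+0)
site 1, node EUW: EU={T} ∪ W={G} → {G,T} (+1)
site 1, node RZ: R={C} ∪ Z={T} → {C,T} (+1)
site 1, node IRZ: I={T} ∩ RZ={C,T} → {T} (+0)
site 1, node EIRUWZ: EUW={G,T} ∩ IRZ={T} → {T} (+0)
site 2, node EU: E={T} ∪ U={C} → {C,T} (+1)
site 2, node EUW: EU={C,T} ∩ W={C} → {C} (+0)
site 2, node RZ: R={C} ∪ Z={T} → {C,T} (+1)
site 2, node IRZ: I={G} ∪ RZ={C,T} → {C,G,T} (+1)
site 2, node EIRUWZ: EUW={C} ∩ IRZ={C,G,T} → {C} (+0)
site 3, node EU: E={G} ∪ U={A} → {A,G} (+1)
site 3, node EUW: EU={A,G} ∪ W={T} → {A,G,T} (+1)
site 3, node RZ: R={C} ∪ Z={G} → {C,G} (+1)
site 3, node IRZ: I={T} ∪ RZ={C,G} → {C,G,T} (+1)
site 3, node EIRUWZ: EUW={A,G,T} ∩ IRZ={C,G,T} → {G,T} (+0)
site 4, node EU: E={C} ∩ U={C} → {C} (+0)
site 4, node EUW: EU={C} ∩ W={C} → {C} (+0)
site 4, node RZ: R={A} ∪ Z={G} → {A,G} (+1)
site 4, node IRZ: I={G} ∩ RZ={A,G} → {G} (+0)
site 4, node EIRUWZ: EUW={C} ∪ IRZ={G} → {C,G} (+1)
site 5, node EU: E={A} ∪ U={T} → {A,T} (+1)
site 5, node EUW: EU={A,T} ∪ W={G} → {A,G,T} (+1)
site 5, node RZ: R={C} ∪ Z={T} → {C,T} (+1)
site 5, node IRZ: I={C} ∩ RZ={C,T} → {C} (+0)
site 5, node EIRUWZ: EUW={A,G,T} ∪ IRZ={C} → {A,C,G,T} (+1)
site 6, node EU: E={T} ∪ U={G} → {G,T} (+1)
site 6, node EUW: EU={G,T} ∩ W={G} → {G} (+0)
site 6, node RZ: R={A} ∪ Z={G} → {A,G} (+1)
site 6, node IRZ: I={G} ∩ RZ={A,G} → {G} (+0)
site 6, node EIRUWZ: EUW={G} ∩ IRZ={G} → {G} (+0)
site 7, node EU: E={C} ∪ U={G} → {C,G} (+1)
site 7, node EUW: EU={C,G} ∩ W={G} → {G} (+0)
site 7, node RZ: R={G} ∪ Z={C} → {C,G} (+1)
site 7, node IRZ: I={A} ∪ RZ={C,G} → {A,C,G} (+1)
site 7, node EIRUWZ: EUW={G} ∩ IRZ={A,C,G} → {G} (+0)
per-site changes: [2, 2, 3, 4, 2, 4, 2, 3]; total = 22

G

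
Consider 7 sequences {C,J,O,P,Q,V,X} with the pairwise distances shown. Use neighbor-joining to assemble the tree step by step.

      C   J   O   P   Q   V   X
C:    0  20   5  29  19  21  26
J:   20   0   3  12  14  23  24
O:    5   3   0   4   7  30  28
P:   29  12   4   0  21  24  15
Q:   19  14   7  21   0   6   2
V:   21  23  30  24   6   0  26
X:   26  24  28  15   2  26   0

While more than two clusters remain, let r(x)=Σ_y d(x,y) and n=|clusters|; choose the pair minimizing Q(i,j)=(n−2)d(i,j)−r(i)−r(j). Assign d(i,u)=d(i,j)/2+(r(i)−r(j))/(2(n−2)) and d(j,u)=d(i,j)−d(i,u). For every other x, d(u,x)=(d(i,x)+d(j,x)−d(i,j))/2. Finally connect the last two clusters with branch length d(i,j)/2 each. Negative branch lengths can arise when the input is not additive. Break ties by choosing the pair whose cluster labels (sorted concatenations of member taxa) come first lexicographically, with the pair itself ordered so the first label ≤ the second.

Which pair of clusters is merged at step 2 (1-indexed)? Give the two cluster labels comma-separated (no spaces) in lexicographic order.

step 1: merge (Q,X) at d=2, Q=-180; branch lengths Q→-21/5, X→31/5; new cluster QX
  updated: d(C,QX)=43/2, d(J,QX)=18, d(O,QX)=33/2, d(P,QX)=17, d(QX,V)=15
step 2: merge (QX,V) at d=15, Q=-141; branch lengths QX→35/8, V→85/8; new cluster QVX
  updated: d(C,QVX)=55/4, d(J,QVX)=13, d(O,QVX)=63/4, d(P,QVX)=13
step 3: merge (C,QVX) at d=55/4, Q=-82; branch lengths C→107/12, QVX→29/6; new cluster CQVX
  updated: d(CQVX,J)=77/8, d(CQVX,O)=7/2, d(CQVX,P)=113/8
step 4: merge (CQVX,J) at d=77/8, Q=-261/8; branch lengths CQVX→175/32, J→133/32; new cluster CJQVX
  updated: d(CJQVX,O)=-25/16, d(CJQVX,P)=33/4
step 5: merge (CJQVX,O) at d=-25/16, Q=-171/16; branch lengths CJQVX→43/32, O→-93/32; new cluster CJOQVX
  updated: d(CJOQVX,P)=221/32
step 6: merge (CJOQVX,P) at d=221/32; branch lengths CJOQVX→221/64, P→221/64; new cluster CJOPQVX
final tree: ((((C:107/12,((Q:-21/5,X:31/5):35/8,V:85/8):29/6):175/32,J:133/32):43/32,O:-93/32):221/64,P:221/64)
total length: 1463/32

QX,V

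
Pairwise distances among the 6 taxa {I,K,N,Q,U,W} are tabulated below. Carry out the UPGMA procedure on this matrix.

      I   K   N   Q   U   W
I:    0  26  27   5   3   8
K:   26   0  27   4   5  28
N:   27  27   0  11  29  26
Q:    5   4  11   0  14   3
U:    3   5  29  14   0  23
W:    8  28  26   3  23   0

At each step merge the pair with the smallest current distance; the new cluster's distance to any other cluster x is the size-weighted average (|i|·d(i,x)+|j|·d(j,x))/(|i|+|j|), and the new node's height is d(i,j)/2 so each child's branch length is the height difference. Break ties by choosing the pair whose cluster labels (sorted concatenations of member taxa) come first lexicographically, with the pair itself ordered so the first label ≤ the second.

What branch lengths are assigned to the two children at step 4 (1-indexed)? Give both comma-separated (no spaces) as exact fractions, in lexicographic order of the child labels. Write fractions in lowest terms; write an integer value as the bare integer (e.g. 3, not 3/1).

13/8,63/8

iteration 1: select I,U (d=3); attach at lengths (3/2, 3/2); label the merged cluster IU
  updated: d(IU,K)=31/2, d(IU,N)=28, d(IU,Q)=19/2, d(IU,W)=31/2
iteration 2: select Q,W (d=3); attach at lengths (3/2, 3/2); label the merged cluster QW
  updated: d(IU,QW)=25/2, d(K,QW)=16, d(N,QW)=37/2
iteration 3: select IU,QW (d=25/2); attach at lengths (19/4, 19/4); label the merged cluster IQUW
  updated: d(IQUW,K)=63/4, d(IQUW,N)=93/4
iteration 4: select IQUW,K (d=63/4); attach at lengths (13/8, 63/8); label the merged cluster IKQUW
  updated: d(IKQUW,N)=24
iteration 5: select IKQUW,N (d=24); attach at lengths (33/8, 12); label the merged cluster IKNQUW
final tree: ((((I:3/2,U:3/2):19/4,(Q:3/2,W:3/2):19/4):13/8,K:63/8):33/8,N:12)
total length: 329/8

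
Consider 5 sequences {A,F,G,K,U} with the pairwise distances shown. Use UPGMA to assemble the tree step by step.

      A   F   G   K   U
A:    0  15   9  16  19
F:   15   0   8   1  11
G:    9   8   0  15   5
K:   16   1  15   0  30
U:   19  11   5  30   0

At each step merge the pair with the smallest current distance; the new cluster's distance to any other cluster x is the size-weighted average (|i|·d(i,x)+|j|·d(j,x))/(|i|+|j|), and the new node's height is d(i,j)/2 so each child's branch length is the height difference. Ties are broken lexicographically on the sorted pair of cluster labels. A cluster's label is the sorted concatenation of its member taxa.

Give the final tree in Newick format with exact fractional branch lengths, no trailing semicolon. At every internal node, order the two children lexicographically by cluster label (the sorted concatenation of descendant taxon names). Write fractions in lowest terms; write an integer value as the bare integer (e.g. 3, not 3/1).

((A:7,(G:5/2,U:5/2):9/2):11/12,(F:1/2,K:1/2):89/12)

1. join F+K (d=1) ⇒ FK; edges |F|=1/2, |K|=1/2
  updated: d(A,FK)=31/2, d(FK,G)=23/2, d(FK,U)=41/2
2. join G+U (d=5) ⇒ GU; edges |G|=5/2, |U|=5/2
  updated: d(A,GU)=14, d(FK,GU)=16
3. join A+GU (d=14) ⇒ AGU; edges |A|=7, |GU|=9/2
  updated: d(AGU,FK)=95/6
4. join AGU+FK (d=95/6) ⇒ AFGKU; edges |AGU|=11/12, |FK|=89/12
final tree: ((A:7,(G:5/2,U:5/2):9/2):11/12,(F:1/2,K:1/2):89/12)
total length: 155/6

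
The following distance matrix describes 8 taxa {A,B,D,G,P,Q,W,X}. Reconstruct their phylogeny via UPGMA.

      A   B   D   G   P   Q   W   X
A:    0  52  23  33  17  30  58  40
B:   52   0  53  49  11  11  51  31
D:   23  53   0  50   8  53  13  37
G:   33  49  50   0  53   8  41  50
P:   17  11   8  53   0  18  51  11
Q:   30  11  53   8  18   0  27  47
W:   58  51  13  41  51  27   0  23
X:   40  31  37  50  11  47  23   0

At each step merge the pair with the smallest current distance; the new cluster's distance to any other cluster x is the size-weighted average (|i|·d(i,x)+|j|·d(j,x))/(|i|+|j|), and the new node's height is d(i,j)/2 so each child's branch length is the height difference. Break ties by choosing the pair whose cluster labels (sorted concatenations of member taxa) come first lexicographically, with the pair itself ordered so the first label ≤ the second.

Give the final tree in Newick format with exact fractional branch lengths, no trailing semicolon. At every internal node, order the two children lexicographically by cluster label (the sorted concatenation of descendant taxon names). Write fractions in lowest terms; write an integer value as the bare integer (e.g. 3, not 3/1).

step 1: merge (D,P) at d=8; branch lengths D→4, P→4; new cluster DP
  updated: d(A,DP)=20, d(B,DP)=32, d(DP,G)=103/2, d(DP,Q)=71/2, d(DP,W)=32, d(DP,X)=24
step 2: merge (G,Q) at d=8; branch lengths G→4, Q→4; new cluster GQ
  updated: d(A,GQ)=63/2, d(B,GQ)=30, d(DP,GQ)=87/2, d(GQ,W)=34, d(GQ,X)=97/2
step 3: merge (A,DP) at d=20; branch lengths A→10, DP→6; new cluster ADP
  updated: d(ADP,B)=116/3, d(ADP,GQ)=79/2, d(ADP,W)=122/3, d(ADP,X)=88/3
step 4: merge (W,X) at d=23; branch lengths W→23/2, X→23/2; new cluster WX
  updated: d(ADP,WX)=35, d(B,WX)=41, d(GQ,WX)=165/4
step 5: merge (B,GQ) at d=30; branch lengths B→15, GQ→11; new cluster BGQ
  updated: d(ADP,BGQ)=353/9, d(BGQ,WX)=247/6
step 6: merge (ADP,WX) at d=35; branch lengths ADP→15/2, WX→6; new cluster ADPWX
  updated: d(ADPWX,BGQ)=40
step 7: merge (ADPWX,BGQ) at d=40; branch lengths ADPWX→5/2, BGQ→5; new cluster ABDGPQWX
final tree: (((A:10,(D:4,P:4):6):15/2,(W:23/2,X:23/2):6):5/2,(B:15,(G:4,Q:4):11):5)
total length: 102

(((A:10,(D:4,P:4):6):15/2,(W:23/2,X:23/2):6):5/2,(B:15,(G:4,Q:4):11):5)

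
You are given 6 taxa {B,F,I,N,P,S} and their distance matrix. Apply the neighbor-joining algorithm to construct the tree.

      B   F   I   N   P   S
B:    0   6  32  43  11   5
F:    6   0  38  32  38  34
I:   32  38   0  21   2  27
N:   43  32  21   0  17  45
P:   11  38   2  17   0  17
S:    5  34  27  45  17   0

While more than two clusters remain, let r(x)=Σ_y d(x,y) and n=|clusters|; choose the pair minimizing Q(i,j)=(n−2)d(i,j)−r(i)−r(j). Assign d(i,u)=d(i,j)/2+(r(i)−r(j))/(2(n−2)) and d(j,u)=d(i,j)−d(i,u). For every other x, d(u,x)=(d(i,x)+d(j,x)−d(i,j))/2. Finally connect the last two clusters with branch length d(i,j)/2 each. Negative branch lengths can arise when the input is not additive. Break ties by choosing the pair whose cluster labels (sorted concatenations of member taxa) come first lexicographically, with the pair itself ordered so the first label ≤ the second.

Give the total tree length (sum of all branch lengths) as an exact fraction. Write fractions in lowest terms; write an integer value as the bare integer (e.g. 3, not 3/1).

903/16

step 1: merge (B,F) at d=6, Q=-221; branch lengths B→-27/8, F→75/8; new cluster BF
  updated: d(BF,I)=32, d(BF,N)=69/2, d(BF,P)=43/2, d(BF,S)=33/2
step 2: merge (BF,S) at d=33/2, Q=-321/2; branch lengths BF→97/12, S→101/12; new cluster BFS
  updated: d(BFS,I)=85/4, d(BFS,N)=63/2, d(BFS,P)=11
step 3: merge (BFS,P) at d=11, Q=-287/4; branch lengths BFS→223/16, P→-47/16; new cluster BFPS
  updated: d(BFPS,I)=49/8, d(BFPS,N)=75/4
step 4: merge (BFPS,I) at d=49/8, Q=-367/8; branch lengths BFPS→31/16, I→67/16; new cluster BFIPS
  updated: d(BFIPS,N)=269/16
step 5: merge (BFIPS,N) at d=269/16; branch lengths BFIPS→269/32, N→269/32; new cluster BFINPS
final tree: (((((B:-27/8,F:75/8):97/12,S:101/12):223/16,P:-47/16):31/16,I:67/16):269/32,N:269/32)
total length: 903/16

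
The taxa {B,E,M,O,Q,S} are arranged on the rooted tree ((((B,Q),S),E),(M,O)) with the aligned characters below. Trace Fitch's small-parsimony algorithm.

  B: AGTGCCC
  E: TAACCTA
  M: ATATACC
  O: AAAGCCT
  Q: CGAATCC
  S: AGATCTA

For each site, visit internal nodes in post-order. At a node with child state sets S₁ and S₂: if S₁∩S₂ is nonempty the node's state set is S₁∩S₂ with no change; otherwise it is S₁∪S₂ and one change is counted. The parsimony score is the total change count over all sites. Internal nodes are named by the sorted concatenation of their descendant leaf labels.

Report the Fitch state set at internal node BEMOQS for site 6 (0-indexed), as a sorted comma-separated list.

site 0, node BQ: B={A} ∪ Q={C} → {A,C} (+1)
site 0, node BQS: BQ={A,C} ∩ S={A} → {A} (+0)
site 0, node BEQS: BQS={A} ∪ E={T} → {A,T} (+1)
site 0, node MO: M={A} ∩ O={A} → {A} (+0)
site 0, node BEMOQS: BEQS={A,T} ∩ MO={A} → {A} (+0)
site 1, node BQ: B={G} ∩ Q={G} → {G} (+0)
site 1, node BQS: BQ={G} ∩ S={G} → {G} (+0)
site 1, node BEQS: BQS={G} ∪ E={A} → {A,G} (+1)
site 1, node MO: M={T} ∪ O={A} → {A,T} (+1)
site 1, node BEMOQS: BEQS={A,G} ∩ MO={A,T} → {A} (+0)
site 2, node BQ: B={T} ∪ Q={A} → {A,T} (+1)
site 2, node BQS: BQ={A,T} ∩ S={A} → {A} (+0)
site 2, node BEQS: BQS={A} ∩ E={A} → {A} (+0)
site 2, node MO: M={A} ∩ O={A} → {A} (+0)
site 2, node BEMOQS: BEQS={A} ∩ MO={A} → {A} (+0)
site 3, node BQ: B={G} ∪ Q={A} → {A,G} (+1)
site 3, node BQS: BQ={A,G} ∪ S={T} → {A,G,T} (+1)
site 3, node BEQS: BQS={A,G,T} ∪ E={C} → {A,C,G,T} (+1)
site 3, node MO: M={T} ∪ O={G} → {G,T} (+1)
site 3, node BEMOQS: BEQS={A,C,G,T} ∩ MO={G,T} → {G,T} (+0)
site 4, node BQ: B={C} ∪ Q={T} → {C,T} (+1)
site 4, node BQS: BQ={C,T} ∩ S={C} → {C} (+0)
site 4, node BEQS: BQS={C} ∩ E={C} → {C} (+0)
site 4, node MO: M={A} ∪ O={C} → {A,C} (+1)
site 4, node BEMOQS: BEQS={C} ∩ MO={A,C} → {C} (+0)
site 5, node BQ: B={C} ∩ Q={C} → {C} (+0)
site 5, node BQS: BQ={C} ∪ S={T} → {C,T} (+1)
site 5, node BEQS: BQS={C,T} ∩ E={T} → {T} (+0)
site 5, node MO: M={C} ∩ O={C} → {C} (+0)
site 5, node BEMOQS: BEQS={T} ∪ MO={C} → {C,T} (+1)
site 6, node BQ: B={C} ∩ Q={C} → {C} (+0)
site 6, node BQS: BQ={C} ∪ S={A} → {A,C} (+1)
site 6, node BEQS: BQS={A,C} ∩ E={A} → {A} (+0)
site 6, node MO: M={C} ∪ O={T} → {C,T} (+1)
site 6, node BEMOQS: BEQS={A} ∪ MO={C,T} → {A,C,T} (+1)
per-site changes: [2, 2, 1, 4, 2, 2, 3]; total = 16

A,C,T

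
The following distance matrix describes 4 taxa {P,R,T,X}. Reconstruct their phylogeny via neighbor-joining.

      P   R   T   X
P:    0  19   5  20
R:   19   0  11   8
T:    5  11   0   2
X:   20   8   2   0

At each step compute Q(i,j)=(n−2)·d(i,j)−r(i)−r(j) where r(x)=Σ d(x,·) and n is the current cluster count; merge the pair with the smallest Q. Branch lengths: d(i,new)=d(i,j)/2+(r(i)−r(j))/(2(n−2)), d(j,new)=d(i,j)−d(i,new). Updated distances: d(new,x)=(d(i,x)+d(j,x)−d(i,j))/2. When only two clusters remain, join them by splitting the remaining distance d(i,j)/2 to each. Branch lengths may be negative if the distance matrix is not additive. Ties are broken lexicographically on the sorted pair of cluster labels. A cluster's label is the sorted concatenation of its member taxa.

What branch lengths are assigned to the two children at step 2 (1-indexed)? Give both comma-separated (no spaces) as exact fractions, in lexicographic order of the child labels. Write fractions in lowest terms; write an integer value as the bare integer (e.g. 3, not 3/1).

iteration 1: select P,T (d=5, Q=-52); attach at lengths (9, -4); label the merged cluster PT
  updated: d(PT,R)=25/2, d(PT,X)=17/2
iteration 2: select PT,R (d=25/2, Q=-29); attach at lengths (13/2, 6); label the merged cluster PRT
  updated: d(PRT,X)=2
iteration 3: select PRT,X (d=2); attach at lengths (1, 1); label the merged cluster PRTX
final tree: (((P:9,T:-4):13/2,R:6):1,X:1)
total length: 39/2

13/2,6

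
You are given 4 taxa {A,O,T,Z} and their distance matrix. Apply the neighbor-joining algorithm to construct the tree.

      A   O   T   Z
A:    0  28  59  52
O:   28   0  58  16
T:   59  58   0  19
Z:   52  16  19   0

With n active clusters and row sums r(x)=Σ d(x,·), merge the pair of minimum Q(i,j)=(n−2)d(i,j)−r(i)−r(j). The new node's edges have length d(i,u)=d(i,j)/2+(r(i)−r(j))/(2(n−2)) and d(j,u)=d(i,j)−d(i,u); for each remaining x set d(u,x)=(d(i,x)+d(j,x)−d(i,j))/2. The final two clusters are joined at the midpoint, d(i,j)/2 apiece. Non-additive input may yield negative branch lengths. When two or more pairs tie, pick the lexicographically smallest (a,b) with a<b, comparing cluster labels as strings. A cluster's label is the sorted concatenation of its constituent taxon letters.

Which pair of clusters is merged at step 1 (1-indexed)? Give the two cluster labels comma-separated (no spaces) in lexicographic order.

A,O

1. join A+O (d=28, Q=-185) ⇒ AO; edges |A|=93/4, |O|=19/4
  updated: d(AO,T)=89/2, d(AO,Z)=20
2. join AO+T (d=89/2, Q=-167/2) ⇒ AOT; edges |AO|=91/4, |T|=87/4
  updated: d(AOT,Z)=-11/4
3. join AOT+Z (d=-11/4) ⇒ AOTZ; edges |AOT|=-11/8, |Z|=-11/8
final tree: (((A:93/4,O:19/4):91/4,T:87/4):-11/8,Z:-11/8)
total length: 279/4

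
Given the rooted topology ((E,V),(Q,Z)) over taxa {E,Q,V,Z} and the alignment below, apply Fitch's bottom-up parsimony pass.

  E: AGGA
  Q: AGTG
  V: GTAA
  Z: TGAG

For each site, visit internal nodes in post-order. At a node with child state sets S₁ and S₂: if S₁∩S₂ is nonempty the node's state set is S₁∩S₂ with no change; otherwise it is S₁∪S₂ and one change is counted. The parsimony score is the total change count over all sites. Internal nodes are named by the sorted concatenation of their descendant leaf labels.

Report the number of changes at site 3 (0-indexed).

EV@0: {A} ∪ {G} = {A,G} (union, +1)
QZ@0: {A} ∪ {T} = {A,T} (union, +1)
EQVZ@0: {A,G} ∩ {A,T} = {A} (intersection, +0)
EV@1: {G} ∪ {T} = {G,T} (union, +1)
QZ@1: {G} ∩ {G} = {G} (intersection, +0)
EQVZ@1: {G,T} ∩ {G} = {G} (intersection, +0)
EV@2: {G} ∪ {A} = {A,G} (union, +1)
QZ@2: {T} ∪ {A} = {A,T} (union, +1)
EQVZ@2: {A,G} ∩ {A,T} = {A} (intersection, +0)
EV@3: {A} ∩ {A} = {A} (intersection, +0)
QZ@3: {G} ∩ {G} = {G} (intersection, +0)
EQVZ@3: {A} ∪ {G} = {A,G} (union, +1)
per-site changes: [2, 1, 2, 1]; total = 6

1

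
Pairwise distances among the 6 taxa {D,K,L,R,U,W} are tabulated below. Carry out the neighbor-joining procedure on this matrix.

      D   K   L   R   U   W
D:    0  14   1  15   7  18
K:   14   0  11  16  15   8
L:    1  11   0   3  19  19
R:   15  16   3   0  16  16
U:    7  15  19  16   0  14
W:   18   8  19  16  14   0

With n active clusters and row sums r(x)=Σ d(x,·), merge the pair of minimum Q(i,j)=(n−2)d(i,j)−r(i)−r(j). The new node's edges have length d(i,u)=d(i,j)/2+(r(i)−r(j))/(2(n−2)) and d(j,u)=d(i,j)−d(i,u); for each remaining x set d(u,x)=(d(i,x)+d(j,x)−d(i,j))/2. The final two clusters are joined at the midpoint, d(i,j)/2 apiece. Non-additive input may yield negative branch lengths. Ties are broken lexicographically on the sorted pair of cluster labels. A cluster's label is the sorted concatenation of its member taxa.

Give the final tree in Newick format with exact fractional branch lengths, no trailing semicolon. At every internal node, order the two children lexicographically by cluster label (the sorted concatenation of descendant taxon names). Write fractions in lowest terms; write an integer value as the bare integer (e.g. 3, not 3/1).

iteration 1: select K,W (d=8, Q=-107); attach at lengths (21/8, 43/8); label the merged cluster KW
  updated: d(D,KW)=12, d(KW,L)=11, d(KW,R)=12, d(KW,U)=21/2
iteration 2: select L,R (d=3, Q=-71); attach at lengths (-1/2, 7/2); label the merged cluster LR
  updated: d(D,LR)=13/2, d(KW,LR)=10, d(LR,U)=16
iteration 3: select D,LR (d=13/2, Q=-45); attach at lengths (3/2, 5); label the merged cluster DLR
  updated: d(DLR,KW)=31/4, d(DLR,U)=33/4
iteration 4: select DLR,KW (d=31/4, Q=-53/2); attach at lengths (11/4, 5); label the merged cluster DKLRW
  updated: d(DKLRW,U)=11/2
iteration 5: select DKLRW,U (d=11/2); attach at lengths (11/4, 11/4); label the merged cluster DKLRUW
final tree: (((D:3/2,(L:-1/2,R:7/2):5):11/4,(K:21/8,W:43/8):5):11/4,U:11/4)
total length: 123/4

(((D:3/2,(L:-1/2,R:7/2):5):11/4,(K:21/8,W:43/8):5):11/4,U:11/4)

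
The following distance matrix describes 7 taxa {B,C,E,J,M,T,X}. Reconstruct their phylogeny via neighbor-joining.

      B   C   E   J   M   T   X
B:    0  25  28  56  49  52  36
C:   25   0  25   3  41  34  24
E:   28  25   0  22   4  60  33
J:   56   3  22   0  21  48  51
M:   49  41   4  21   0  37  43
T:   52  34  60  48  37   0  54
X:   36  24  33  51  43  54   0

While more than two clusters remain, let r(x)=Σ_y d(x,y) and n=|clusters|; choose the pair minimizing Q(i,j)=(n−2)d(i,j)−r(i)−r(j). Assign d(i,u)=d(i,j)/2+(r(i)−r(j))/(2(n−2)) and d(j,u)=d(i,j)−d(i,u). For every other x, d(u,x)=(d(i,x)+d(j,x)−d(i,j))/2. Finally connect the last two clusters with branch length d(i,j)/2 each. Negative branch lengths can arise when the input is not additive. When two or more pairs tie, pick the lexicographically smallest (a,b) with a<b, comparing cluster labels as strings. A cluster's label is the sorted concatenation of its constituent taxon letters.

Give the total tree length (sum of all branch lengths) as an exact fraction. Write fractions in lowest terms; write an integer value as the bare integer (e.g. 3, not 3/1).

1649/16

iteration 1: select E,M (d=4, Q=-347); attach at lengths (-3/10, 43/10); label the merged cluster EM
  updated: d(B,EM)=73/2, d(C,EM)=31, d(EM,J)=39/2, d(EM,T)=93/2, d(EM,X)=36
iteration 2: select C,J (d=3, Q=-565/2); attach at lengths (-97/16, 145/16); label the merged cluster CJ
  updated: d(B,CJ)=39, d(CJ,EM)=95/4, d(CJ,T)=79/2, d(CJ,X)=36
iteration 3: select B,X (d=36, Q=-435/2); attach at lengths (73/4, 71/4); label the merged cluster BX
  updated: d(BX,CJ)=39/2, d(BX,EM)=73/4, d(BX,T)=35
iteration 4: select BX,EM (d=73/4, Q=-499/4); attach at lengths (83/16, 209/16); label the merged cluster BEMX
  updated: d(BEMX,CJ)=25/2, d(BEMX,T)=253/8
iteration 5: select BEMX,CJ (d=25/2, Q=-669/8); attach at lengths (37/16, 163/16); label the merged cluster BCEJMX
  updated: d(BCEJMX,T)=469/16
iteration 6: select BCEJMX,T (d=469/16); attach at lengths (469/32, 469/32); label the merged cluster BCEJMTX
final tree: ((((B:73/4,X:71/4):83/16,(E:-3/10,M:43/10):209/16):37/16,(C:-97/16,J:145/16):163/16):469/32,T:469/32)
total length: 1649/16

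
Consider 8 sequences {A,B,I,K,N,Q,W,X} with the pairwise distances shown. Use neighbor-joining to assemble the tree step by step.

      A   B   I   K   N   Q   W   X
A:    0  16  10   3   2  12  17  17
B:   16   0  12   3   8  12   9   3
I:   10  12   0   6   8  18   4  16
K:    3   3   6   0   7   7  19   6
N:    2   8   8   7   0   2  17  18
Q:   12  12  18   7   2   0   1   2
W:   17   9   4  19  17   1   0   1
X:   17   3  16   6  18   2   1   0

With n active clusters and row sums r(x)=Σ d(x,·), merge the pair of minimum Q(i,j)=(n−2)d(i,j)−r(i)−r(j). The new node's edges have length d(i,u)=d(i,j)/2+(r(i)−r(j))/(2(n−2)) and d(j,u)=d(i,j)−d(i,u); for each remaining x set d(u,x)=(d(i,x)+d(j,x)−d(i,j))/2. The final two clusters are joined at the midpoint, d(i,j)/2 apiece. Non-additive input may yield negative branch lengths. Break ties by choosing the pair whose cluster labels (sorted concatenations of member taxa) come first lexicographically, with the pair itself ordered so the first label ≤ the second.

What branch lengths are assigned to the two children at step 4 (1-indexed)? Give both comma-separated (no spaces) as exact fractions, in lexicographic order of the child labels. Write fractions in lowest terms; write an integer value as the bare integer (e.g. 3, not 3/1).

15/8,1/8

step 1: merge (A,N) at d=2, Q=-127; branch lengths A→9/4, N→-1/4; new cluster AN
  updated: d(AN,B)=11, d(AN,I)=8, d(AN,K)=4, d(AN,Q)=6, d(AN,W)=16, d(AN,X)=33/2
step 2: merge (I,W) at d=4, Q=-94; branch lengths I→17/5, W→3/5; new cluster IW
  updated: d(AN,IW)=10, d(B,IW)=17/2, d(IW,K)=21/2, d(IW,Q)=15/2, d(IW,X)=13/2
step 3: merge (AN,K) at d=4, Q=-62; branch lengths AN→33/8, K→-1/8; new cluster AKN
  updated: d(AKN,B)=5, d(AKN,IW)=33/4, d(AKN,Q)=9/2, d(AKN,X)=37/4
step 4: merge (Q,X) at d=2, Q=-163/4; branch lengths Q→15/8, X→1/8; new cluster QX
  updated: d(AKN,QX)=47/8, d(B,QX)=13/2, d(IW,QX)=6
step 5: merge (AKN,B) at d=5, Q=-233/8; branch lengths AKN→73/32, B→87/32; new cluster ABKN
  updated: d(ABKN,IW)=47/8, d(ABKN,QX)=59/16
step 6: merge (ABKN,IW) at d=47/8, Q=-249/16; branch lengths ABKN→57/32, IW→131/32; new cluster ABIKNW
  updated: d(ABIKNW,QX)=61/32
step 7: merge (ABIKNW,QX) at d=61/32; branch lengths ABIKNW→61/64, QX→61/64; new cluster ABIKNQWX
final tree: (((((A:9/4,N:-1/4):33/8,K:-1/8):73/32,B:87/32):57/32,(I:17/5,W:3/5):131/32):61/64,(Q:15/8,X:1/8):61/64)
total length: 793/32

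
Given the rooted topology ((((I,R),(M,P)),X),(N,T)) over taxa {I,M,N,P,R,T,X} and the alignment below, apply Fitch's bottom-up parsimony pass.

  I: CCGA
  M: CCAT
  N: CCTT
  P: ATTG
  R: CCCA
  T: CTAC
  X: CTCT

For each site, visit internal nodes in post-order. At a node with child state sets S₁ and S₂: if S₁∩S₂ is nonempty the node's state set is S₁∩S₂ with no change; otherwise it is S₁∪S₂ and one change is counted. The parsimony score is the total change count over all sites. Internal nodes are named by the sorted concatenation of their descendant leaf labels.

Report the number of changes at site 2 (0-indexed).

site 0, node IR: I={C} ∩ R={C} → {C} (+0)
site 0, node MP: M={C} ∪ P={A} → {A,C} (+1)
site 0, node IMPR: IR={C} ∩ MP={A,C} → {C} (+0)
site 0, node IMPRX: IMPR={C} ∩ X={C} → {C} (+0)
site 0, node NT: N={C} ∩ T={C} → {C} (+0)
site 0, node IMNPRTX: IMPRX={C} ∩ NT={C} → {C} (+0)
site 1, node IR: I={C} ∩ R={C} → {C} (+0)
site 1, node MP: M={C} ∪ P={T} → {C,T} (+1)
site 1, node IMPR: IR={C} ∩ MP={C,T} → {C} (+0)
site 1, node IMPRX: IMPR={C} ∪ X={T} → {C,T} (+1)
site 1, node NT: N={C} ∪ T={T} → {C,T} (+1)
site 1, node IMNPRTX: IMPRX={C,T} ∩ NT={C,T} → {C,T} (+0)
site 2, node IR: I={G} ∪ R={C} → {C,G} (+1)
site 2, node MP: M={A} ∪ P={T} → {A,T} (+1)
site 2, node IMPR: IR={C,G} ∪ MP={A,T} → {A,C,G,T} (+1)
site 2, node IMPRX: IMPR={A,C,G,T} ∩ X={C} → {C} (+0)
site 2, node NT: N={T} ∪ T={A} → {A,T} (+1)
site 2, node IMNPRTX: IMPRX={C} ∪ NT={A,T} → {A,C,T} (+1)
site 3, node IR: I={A} ∩ R={A} → {A} (+0)
site 3, node MP: M={T} ∪ P={G} → {G,T} (+1)
site 3, node IMPR: IR={A} ∪ MP={G,T} → {A,G,T} (+1)
site 3, node IMPRX: IMPR={A,G,T} ∩ X={T} → {T} (+0)
site 3, node NT: N={T} ∪ T={C} → {C,T} (+1)
site 3, node IMNPRTX: IMPRX={T} ∩ NT={C,T} → {T} (+0)
per-site changes: [1, 3, 5, 3]; total = 12

5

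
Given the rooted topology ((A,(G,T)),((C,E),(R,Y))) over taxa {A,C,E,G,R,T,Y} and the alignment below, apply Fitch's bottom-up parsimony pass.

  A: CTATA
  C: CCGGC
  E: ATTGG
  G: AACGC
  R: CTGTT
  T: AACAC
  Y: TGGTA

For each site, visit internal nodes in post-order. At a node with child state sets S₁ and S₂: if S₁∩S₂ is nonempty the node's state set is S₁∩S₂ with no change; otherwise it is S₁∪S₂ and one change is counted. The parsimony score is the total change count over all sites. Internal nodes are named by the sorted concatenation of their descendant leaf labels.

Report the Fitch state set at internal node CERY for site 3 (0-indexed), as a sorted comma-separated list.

site 0, node GT: G={A} ∩ T={A} → {A} (+0)
site 0, node AGT: A={C} ∪ GT={A} → {A,C} (+1)
site 0, node CE: C={C} ∪ E={A} → {A,C} (+1)
site 0, node RY: R={C} ∪ Y={T} → {C,T} (+1)
site 0, node CERY: CE={A,C} ∩ RY={C,T} → {C} (+0)
site 0, node ACEGRTY: AGT={A,C} ∩ CERY={C} → {C} (+0)
site 1, node GT: G={A} ∩ T={A} → {A} (+0)
site 1, node AGT: A={T} ∪ GT={A} → {A,T} (+1)
site 1, node CE: C={C} ∪ E={T} → {C,T} (+1)
site 1, node RY: R={T} ∪ Y={G} → {G,T} (+1)
site 1, node CERY: CE={C,T} ∩ RY={G,T} → {T} (+0)
site 1, node ACEGRTY: AGT={A,T} ∩ CERY={T} → {T} (+0)
site 2, node GT: G={C} ∩ T={C} → {C} (+0)
site 2, node AGT: A={A} ∪ GT={C} → {A,C} (+1)
site 2, node CE: C={G} ∪ E={T} → {G,T} (+1)
site 2, node RY: R={G} ∩ Y={G} → {G} (+0)
site 2, node CERY: CE={G,T} ∩ RY={G} → {G} (+0)
site 2, node ACEGRTY: AGT={A,C} ∪ CERY={G} → {A,C,G} (+1)
site 3, node GT: G={G} ∪ T={A} → {A,G} (+1)
site 3, node AGT: A={T} ∪ GT={A,G} → {A,G,T} (+1)
site 3, node CE: C={G} ∩ E={G} → {G} (+0)
site 3, node RY: R={T} ∩ Y={T} → {T} (+0)
site 3, node CERY: CE={G} ∪ RY={T} → {G,T} (+1)
site 3, node ACEGRTY: AGT={A,G,T} ∩ CERY={G,T} → {G,T} (+0)
site 4, node GT: G={C} ∩ T={C} → {C} (+0)
site 4, node AGT: A={A} ∪ GT={C} → {A,C} (+1)
site 4, node CE: C={C} ∪ E={G} → {C,G} (+1)
site 4, node RY: R={T} ∪ Y={A} → {A,T} (+1)
site 4, node CERY: CE={C,G} ∪ RY={A,T} → {A,C,G,T} (+1)
site 4, node ACEGRTY: AGT={A,C} ∩ CERY={A,C,G,T} → {A,C} (+0)
per-site changes: [3, 3, 3, 3, 4]; total = 16

G,T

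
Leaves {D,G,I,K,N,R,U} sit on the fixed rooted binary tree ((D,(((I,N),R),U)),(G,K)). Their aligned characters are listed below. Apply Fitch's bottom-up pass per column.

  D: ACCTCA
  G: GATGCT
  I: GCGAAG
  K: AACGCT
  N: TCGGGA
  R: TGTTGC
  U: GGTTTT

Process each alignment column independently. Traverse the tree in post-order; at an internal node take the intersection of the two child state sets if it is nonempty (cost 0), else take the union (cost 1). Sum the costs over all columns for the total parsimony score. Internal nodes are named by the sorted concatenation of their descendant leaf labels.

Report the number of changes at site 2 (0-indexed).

3

site 0, node IN: I={G} ∪ N={T} → {G,T} (+1)
site 0, node INR: IN={G,T} ∩ R={T} → {T} (+0)
site 0, node INRU: INR={T} ∪ U={G} → {G,T} (+1)
site 0, node DINRU: D={A} ∪ INRU={G,T} → {A,G,T} (+1)
site 0, node GK: G={G} ∪ K={A} → {A,G} (+1)
site 0, node DGIKNRU: DINRU={A,G,T} ∩ GK={A,G} → {A,G} (+0)
site 1, node IN: I={C} ∩ N={C} → {C} (+0)
site 1, node INR: IN={C} ∪ R={G} → {C,G} (+1)
site 1, node INRU: INR={C,G} ∩ U={G} → {G} (+0)
site 1, node DINRU: D={C} ∪ INRU={G} → {C,G} (+1)
site 1, node GK: G={A} ∩ K={A} → {A} (+0)
site 1, node DGIKNRU: DINRU={C,G} ∪ GK={A} → {A,C,G} (+1)
site 2, node IN: I={G} ∩ N={G} → {G} (+0)
site 2, node INR: IN={G} ∪ R={T} → {G,T} (+1)
site 2, node INRU: INR={G,T} ∩ U={T} → {T} (+0)
site 2, node DINRU: D={C} ∪ INRU={T} → {C,T} (+1)
site 2, node GK: G={T} ∪ K={C} → {C,T} (+1)
site 2, node DGIKNRU: DINRU={C,T} ∩ GK={C,T} → {C,T} (+0)
site 3, node IN: I={A} ∪ N={G} → {A,G} (+1)
site 3, node INR: IN={A,G} ∪ R={T} → {A,G,T} (+1)
site 3, node INRU: INR={A,G,T} ∩ U={T} → {T} (+0)
site 3, node DINRU: D={T} ∩ INRU={T} → {T} (+0)
site 3, node GK: G={G} ∩ K={G} → {G} (+0)
site 3, node DGIKNRU: DINRU={T} ∪ GK={G} → {G,T} (+1)
site 4, node IN: I={A} ∪ N={G} → {A,G} (+1)
site 4, node INR: IN={A,G} ∩ R={G} → {G} (+0)
site 4, node INRU: INR={G} ∪ U={T} → {G,T} (+1)
site 4, node DINRU: D={C} ∪ INRU={G,T} → {C,G,T} (+1)
site 4, node GK: G={C} ∩ K={C} → {C} (+0)
site 4, node DGIKNRU: DINRU={C,G,T} ∩ GK={C} → {C} (+0)
site 5, node IN: I={G} ∪ N={A} → {A,G} (+1)
site 5, node INR: IN={A,G} ∪ R={C} → {A,C,G} (+1)
site 5, node INRU: INR={A,C,G} ∪ U={T} → {A,C,G,T} (+1)
site 5, node DINRU: D={A} ∩ INRU={A,C,G,T} → {A} (+0)
site 5, node GK: G={T} ∩ K={T} → {T} (+0)
site 5, node DGIKNRU: DINRU={A} ∪ GK={T} → {A,T} (+1)
per-site changes: [4, 3, 3, 3, 3, 4]; total = 20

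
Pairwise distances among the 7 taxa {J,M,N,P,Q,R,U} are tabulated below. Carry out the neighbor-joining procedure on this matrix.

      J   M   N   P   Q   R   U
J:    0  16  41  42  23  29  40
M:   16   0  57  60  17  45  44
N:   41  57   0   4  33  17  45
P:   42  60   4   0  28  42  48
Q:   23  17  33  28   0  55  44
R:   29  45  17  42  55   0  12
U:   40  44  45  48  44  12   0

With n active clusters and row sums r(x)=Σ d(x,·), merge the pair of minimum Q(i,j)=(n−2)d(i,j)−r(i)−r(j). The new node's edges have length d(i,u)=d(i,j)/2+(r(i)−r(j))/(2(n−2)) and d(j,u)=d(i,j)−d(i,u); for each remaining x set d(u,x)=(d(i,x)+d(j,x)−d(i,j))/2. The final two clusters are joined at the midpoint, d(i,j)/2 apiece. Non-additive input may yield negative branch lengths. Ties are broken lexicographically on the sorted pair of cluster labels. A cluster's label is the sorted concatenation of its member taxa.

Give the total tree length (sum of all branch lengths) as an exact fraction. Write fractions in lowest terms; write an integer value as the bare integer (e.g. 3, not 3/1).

697/8

1. join N+P (d=4, Q=-401) ⇒ NP; edges |N|=-7/10, |P|=47/10
  updated: d(J,NP)=79/2, d(M,NP)=113/2, d(NP,Q)=57/2, d(NP,R)=55/2, d(NP,U)=89/2
2. join R+U (d=12, Q=-305) ⇒ RU; edges |R|=4, |U|=8
  updated: d(J,RU)=57/2, d(M,RU)=77/2, d(NP,RU)=30, d(Q,RU)=87/2
3. join NP+RU (d=30, Q=-205) ⇒ NPRU; edges |NP|=52/3, |RU|=38/3
  updated: d(J,NPRU)=19, d(M,NPRU)=65/2, d(NPRU,Q)=21
4. join J+NPRU (d=19, Q=-185/2) ⇒ JNPRU; edges |J|=47/8, |NPRU|=105/8
  updated: d(JNPRU,M)=59/4, d(JNPRU,Q)=25/2
5. join JNPRU+M (d=59/4, Q=-177/4) ⇒ JMNPRU; edges |JNPRU|=41/8, |M|=77/8
  updated: d(JMNPRU,Q)=59/8
6. join JMNPRU+Q (d=59/8) ⇒ JMNPQRU; edges |JMNPRU|=59/16, |Q|=59/16
final tree: (((J:47/8,((N:-7/10,P:47/10):52/3,(R:4,U:8):38/3):105/8):41/8,M:77/8):59/16,Q:59/16)
total length: 697/8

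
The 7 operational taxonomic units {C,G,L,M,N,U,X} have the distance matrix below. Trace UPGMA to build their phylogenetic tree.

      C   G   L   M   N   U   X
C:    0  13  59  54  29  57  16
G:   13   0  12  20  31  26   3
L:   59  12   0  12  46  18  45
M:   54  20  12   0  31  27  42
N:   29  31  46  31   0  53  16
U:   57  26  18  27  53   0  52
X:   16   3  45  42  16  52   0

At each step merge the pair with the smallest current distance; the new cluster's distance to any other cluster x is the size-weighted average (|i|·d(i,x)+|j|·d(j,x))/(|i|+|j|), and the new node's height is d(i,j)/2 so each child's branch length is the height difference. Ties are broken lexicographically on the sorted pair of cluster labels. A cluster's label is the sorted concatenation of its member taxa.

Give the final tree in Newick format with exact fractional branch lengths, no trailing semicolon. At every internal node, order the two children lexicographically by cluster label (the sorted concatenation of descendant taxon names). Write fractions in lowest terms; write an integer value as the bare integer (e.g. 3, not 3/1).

(((C:29/4,(G:3/2,X:3/2):23/4):65/12,N:38/3):193/24,((L:6,M:6):21/4,U:45/4):227/24)

step 1: merge (G,X) at d=3; branch lengths G→3/2, X→3/2; new cluster GX
  updated: d(C,GX)=29/2, d(GX,L)=57/2, d(GX,M)=31, d(GX,N)=47/2, d(GX,U)=39
step 2: merge (L,M) at d=12; branch lengths L→6, M→6; new cluster LM
  updated: d(C,LM)=113/2, d(GX,LM)=119/4, d(LM,N)=77/2, d(LM,U)=45/2
step 3: merge (C,GX) at d=29/2; branch lengths C→29/4, GX→23/4; new cluster CGX
  updated: d(CGX,LM)=116/3, d(CGX,N)=76/3, d(CGX,U)=45
step 4: merge (LM,U) at d=45/2; branch lengths LM→21/4, U→45/4; new cluster LMU
  updated: d(CGX,LMU)=367/9, d(LMU,N)=130/3
step 5: merge (CGX,N) at d=76/3; branch lengths CGX→65/12, N→38/3; new cluster CGNX
  updated: d(CGNX,LMU)=497/12
step 6: merge (CGNX,LMU) at d=497/12; branch lengths CGNX→193/24, LMU→227/24; new cluster CGLMNUX
final tree: (((C:29/4,(G:3/2,X:3/2):23/4):65/12,N:38/3):193/24,((L:6,M:6):21/4,U:45/4):227/24)
total length: 961/12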